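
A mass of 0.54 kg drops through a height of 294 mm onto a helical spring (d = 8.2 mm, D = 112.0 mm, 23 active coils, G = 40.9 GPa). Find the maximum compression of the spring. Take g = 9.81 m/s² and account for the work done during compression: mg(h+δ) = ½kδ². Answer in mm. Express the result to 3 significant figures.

k = Gd⁴/(8D³N_a) = (40.9×10³)(8.2⁴)/(8·112.0³·23) = 0.71533 N/mm
W = mg = 0.54 × 9.81 = 5.2974 N
½kδ² − Wδ − Wh = 0 → δ = (W + √(W² + 2kWh))/k
δ = (5.2974 + √(28.062 + 2228.16))/0.71533 = (5.2974 + 47.5)/0.71533 = 73.808 mm

73.8 mm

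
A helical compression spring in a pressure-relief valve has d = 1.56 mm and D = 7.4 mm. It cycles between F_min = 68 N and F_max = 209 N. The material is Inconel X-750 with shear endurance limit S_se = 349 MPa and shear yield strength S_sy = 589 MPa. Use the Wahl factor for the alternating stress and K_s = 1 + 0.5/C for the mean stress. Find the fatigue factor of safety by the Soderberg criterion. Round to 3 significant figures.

0.381

C = D/d = 7.4/1.56 = 4.7436; K_W = (4C−1)/(4C−4)+0.615/C = 1.3300; K_s = 1+0.5/C = 1.1054
F_a = (F_max−F_min)/2 = 70.5 N; F_m = (F_max+F_min)/2 = 138.5 N
τ_a = K_W·8F_aD/(πd³) = 1.3300 × 349.93 = 465.41 MPa
τ_m = K_s·8F_mD/(πd³) = 1.1054 × 687.46 = 759.92 MPa
Soderberg: 1/n_f = τ_a/S_se + τ_m/S_sy = 465.41/349 + 759.92/589 = 1.33355 + 1.29019 = 2.6237
n_f = 1/2.6237 = 0.3811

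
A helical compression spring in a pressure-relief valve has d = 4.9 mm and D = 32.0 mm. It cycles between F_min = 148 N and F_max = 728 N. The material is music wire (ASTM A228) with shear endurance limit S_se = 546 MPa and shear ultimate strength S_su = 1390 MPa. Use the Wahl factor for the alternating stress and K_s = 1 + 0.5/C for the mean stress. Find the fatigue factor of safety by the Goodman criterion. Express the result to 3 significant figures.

C = D/d = 32.0/4.9 = 6.5306; K_W = (4C−1)/(4C−4)+0.615/C = 1.2298; K_s = 1+0.5/C = 1.0766
F_a = (F_max−F_min)/2 = 290 N; F_m = (F_max+F_min)/2 = 438 N
τ_a = K_W·8F_aD/(πd³) = 1.2298 × 200.86 = 247.02 MPa
τ_m = K_s·8F_mD/(πd³) = 1.0766 × 303.37 = 326.6 MPa
Goodman: 1/n_f = τ_a/S_se + τ_m/S_su = 247.02/546 + 326.6/1390 = 0.45241 + 0.23496 = 0.68738
n_f = 1/0.68738 = 1.455

1.45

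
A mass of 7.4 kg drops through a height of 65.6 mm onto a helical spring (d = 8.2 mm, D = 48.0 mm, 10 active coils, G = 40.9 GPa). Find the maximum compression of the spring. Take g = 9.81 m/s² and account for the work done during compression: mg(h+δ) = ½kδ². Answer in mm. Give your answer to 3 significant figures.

k = Gd⁴/(8D³N_a) = (40.9×10³)(8.2⁴)/(8·48.0³·10) = 20.901 N/mm
W = mg = 7.4 × 9.81 = 72.594 N
½kδ² − Wδ − Wh = 0 → δ = (W + √(W² + 2kWh))/k
δ = (72.594 + √(5269.9 + 199067))/20.901 = (72.594 + 452.04)/20.901 = 25.101 mm

25.1 mm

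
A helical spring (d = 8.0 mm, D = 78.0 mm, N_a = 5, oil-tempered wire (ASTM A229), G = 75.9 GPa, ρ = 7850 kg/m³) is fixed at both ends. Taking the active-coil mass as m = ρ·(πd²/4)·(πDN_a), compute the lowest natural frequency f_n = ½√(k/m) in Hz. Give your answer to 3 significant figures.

92.0 Hz

k = Gd⁴/(8D³N_a) = (75.9×10³)(8.0⁴)/(8·78.0³·5) = 16.378 N/mm = 16378 N/m
Wire length L = πDN_a = π·78.0·5 = 1225.2 mm
m = ρ·(πd²/4)·L = 7850 × 50.265×10⁻⁶ m² × 1.2252 m = 0.48345 kg
f_n = ½√(k/m) = 0.5·√(16378/0.48345) = 0.5·√(33877) = 92.028 Hz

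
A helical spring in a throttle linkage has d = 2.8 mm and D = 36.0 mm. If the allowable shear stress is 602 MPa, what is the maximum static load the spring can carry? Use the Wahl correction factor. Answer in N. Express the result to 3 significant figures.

C = D/d = 36.0/2.8 = 12.8571
K_W = (4C−1)/(4C−4) + 0.615/C = 50.429/47.429 + 0.0478 = 1.1111
τ_max = K·8FD/(πd³) → F_max = τ_allow·πd³/(8DK)
F_max = 602·π·2.8³/(8·36.0·1.1111) = 41516/319.99 = 129.74 N

130 N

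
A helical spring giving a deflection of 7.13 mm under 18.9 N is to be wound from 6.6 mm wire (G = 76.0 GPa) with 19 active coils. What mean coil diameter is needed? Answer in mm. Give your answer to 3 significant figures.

71.0 mm

Required rate k = F/δ = 18.9/7.13 = 2.6508 N/mm
D = (Gd⁴/(8N_a·k))^(1/3) = (76.0×10³·6.6⁴/(8·19·2.6508))^(1/3)
  = (357910)^(1/3) = 70.9999 mm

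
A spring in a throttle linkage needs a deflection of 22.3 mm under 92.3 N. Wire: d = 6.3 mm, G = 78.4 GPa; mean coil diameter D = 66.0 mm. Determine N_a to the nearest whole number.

Required rate k = F/δ = 92.3/22.3 = 4.139 N/mm
N_a = Gd⁴/(8D³k) = (78.4×10³ × 6.3⁴)/(8 × 66.0³ × 4.139)
    = 1.23503e+08 / 9.5196e+06 = 12.97 → 13 coils

13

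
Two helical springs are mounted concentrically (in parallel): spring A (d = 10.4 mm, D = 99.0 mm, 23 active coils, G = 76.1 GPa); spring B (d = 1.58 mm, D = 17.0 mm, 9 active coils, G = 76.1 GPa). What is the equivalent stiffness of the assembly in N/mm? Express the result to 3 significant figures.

k_A = Gd⁴/(8D³N_a) = (76.1×10³)(10.4⁴)/(8·99.0³·23) = 4.9865 N/mm
k_B = Gd⁴/(8D³N_a) = (76.1×10³)(1.58⁴)/(8·17.0³·9) = 1.3407 N/mm
Parallel: k_eq = 4.9865 + 1.3407 = 6.3272 N/mm

6.33 N/mm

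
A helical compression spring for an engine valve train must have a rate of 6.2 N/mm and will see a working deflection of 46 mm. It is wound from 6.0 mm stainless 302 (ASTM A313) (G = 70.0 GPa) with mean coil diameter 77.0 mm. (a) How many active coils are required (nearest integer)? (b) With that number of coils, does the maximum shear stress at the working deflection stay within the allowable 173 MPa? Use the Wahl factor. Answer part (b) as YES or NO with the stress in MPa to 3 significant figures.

N_a = Gd⁴/(8D³k) = (70.0×10³)(6.0⁴)/(8·77.0³·6.2) = 4.006 → N_a = 4
Actual rate k = Gd⁴/(8D³·4) = 6.2098 N/mm
Working load F = kδ = 6.2098·46 = 285.65 N
C = 77.0/6.0 = 12.8333; K_W = (4C−1)/(4C−4)+0.615/C = 1.1113
τ_max = K_W·8FD/(πd³) = 1.1113·259.31 = 288.17 MPa
τ_max > 173 MPa → exceeds allowable

(a) 4 coils; (b) NO, τ_max = 288 MPa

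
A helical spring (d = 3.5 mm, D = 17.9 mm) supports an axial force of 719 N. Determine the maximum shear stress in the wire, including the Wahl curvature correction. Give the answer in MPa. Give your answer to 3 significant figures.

Spring index C = D/d = 17.9/3.5 = 5.1143
K_W = (4C−1)/(4C−4) + 0.615/C = 19.457/16.457 + 0.1203 = 1.3025
τ₀ = 8FD/(πd³) = 8·719·17.9/(π·3.5³) = 102961/134.7 = 764.4 MPa
τ_max = K·τ₀ = 1.3025 × 764.4 = 995.66 MPa

996 MPa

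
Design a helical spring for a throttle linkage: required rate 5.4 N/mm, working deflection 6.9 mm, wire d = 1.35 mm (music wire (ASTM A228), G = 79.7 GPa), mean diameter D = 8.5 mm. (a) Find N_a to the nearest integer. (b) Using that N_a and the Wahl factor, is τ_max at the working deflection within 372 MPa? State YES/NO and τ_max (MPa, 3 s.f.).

N_a = Gd⁴/(8D³k) = (79.7×10³)(1.35⁴)/(8·8.5³·5.4) = 9.978 → N_a = 10
Actual rate k = Gd⁴/(8D³·10) = 5.3882 N/mm
Working load F = kδ = 5.3882·6.9 = 37.179 N
C = 8.5/1.35 = 6.2963; K_W = (4C−1)/(4C−4)+0.615/C = 1.2393
τ_max = K_W·8FD/(πd³) = 1.2393·327.08 = 405.34 MPa
τ_max > 372 MPa → exceeds allowable

(a) 10 coils; (b) NO, τ_max = 405 MPa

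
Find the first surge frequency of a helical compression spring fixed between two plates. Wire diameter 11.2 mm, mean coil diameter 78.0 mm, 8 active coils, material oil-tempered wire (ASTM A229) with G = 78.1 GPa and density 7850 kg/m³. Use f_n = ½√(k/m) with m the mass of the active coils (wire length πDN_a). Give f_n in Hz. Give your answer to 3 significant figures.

81.7 Hz

k = Gd⁴/(8D³N_a) = (78.1×10³)(11.2⁴)/(8·78.0³·8) = 40.463 N/mm = 40463 N/m
Wire length L = πDN_a = π·78.0·8 = 1960.4 mm
m = ρ·(πd²/4)·L = 7850 × 98.52×10⁻⁶ m² × 1.9604 m = 1.5161 kg
f_n = ½√(k/m) = 0.5·√(40463/1.5161) = 0.5·√(26689) = 81.684 Hz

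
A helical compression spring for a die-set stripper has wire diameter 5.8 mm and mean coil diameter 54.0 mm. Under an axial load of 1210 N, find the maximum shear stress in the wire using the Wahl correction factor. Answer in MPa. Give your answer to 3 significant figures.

Spring index C = D/d = 54.0/5.8 = 9.3103
K_W = (4C−1)/(4C−4) + 0.615/C = 36.241/33.241 + 0.0661 = 1.1563
τ₀ = 8FD/(πd³) = 8·1210·54.0/(π·5.8³) = 522720/612.96 = 852.78 MPa
τ_max = K·τ₀ = 1.1563 × 852.78 = 986.07 MPa

986 MPa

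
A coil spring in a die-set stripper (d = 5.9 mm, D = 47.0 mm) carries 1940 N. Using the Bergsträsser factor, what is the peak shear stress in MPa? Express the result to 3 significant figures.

Spring index C = D/d = 47.0/5.9 = 7.9661
K_B = (4C+2)/(4C−3) = 33.864/28.864 = 1.1732
τ₀ = 8FD/(πd³) = 8·1940·47.0/(π·5.9³) = 729440/645.22 = 1130.5 MPa
τ_max = K·τ₀ = 1.1732 × 1130.5 = 1326.4 MPa

1330 MPa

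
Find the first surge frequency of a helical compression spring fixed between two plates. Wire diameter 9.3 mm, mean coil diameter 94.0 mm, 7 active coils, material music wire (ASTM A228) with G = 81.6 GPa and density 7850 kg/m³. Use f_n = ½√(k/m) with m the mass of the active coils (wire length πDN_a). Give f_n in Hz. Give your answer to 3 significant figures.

k = Gd⁴/(8D³N_a) = (81.6×10³)(9.3⁴)/(8·94.0³·7) = 13.124 N/mm = 13124 N/m
Wire length L = πDN_a = π·94.0·7 = 2067.2 mm
m = ρ·(πd²/4)·L = 7850 × 67.929×10⁻⁶ m² × 2.0672 m = 1.1023 kg
f_n = ½√(k/m) = 0.5·√(13124/1.1023) = 0.5·√(11906) = 54.556 Hz

54.6 Hz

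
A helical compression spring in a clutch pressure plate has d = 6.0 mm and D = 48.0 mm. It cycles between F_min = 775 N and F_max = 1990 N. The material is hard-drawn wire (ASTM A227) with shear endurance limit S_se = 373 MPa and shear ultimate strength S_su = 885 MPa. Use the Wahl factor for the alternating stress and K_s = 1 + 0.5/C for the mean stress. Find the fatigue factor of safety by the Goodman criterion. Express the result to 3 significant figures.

C = D/d = 48.0/6.0 = 8.0000; K_W = (4C−1)/(4C−4)+0.615/C = 1.1840; K_s = 1+0.5/C = 1.0625
F_a = (F_max−F_min)/2 = 607.5 N; F_m = (F_max+F_min)/2 = 1382.5 N
τ_a = K_W·8F_aD/(πd³) = 1.1840 × 343.77 = 407.04 MPa
τ_m = K_s·8F_mD/(πd³) = 1.0625 × 782.33 = 831.23 MPa
Goodman: 1/n_f = τ_a/S_se + τ_m/S_su = 407.04/373 + 831.23/885 = 1.09125 + 0.93924 = 2.0305
n_f = 1/2.0305 = 0.4925

0.492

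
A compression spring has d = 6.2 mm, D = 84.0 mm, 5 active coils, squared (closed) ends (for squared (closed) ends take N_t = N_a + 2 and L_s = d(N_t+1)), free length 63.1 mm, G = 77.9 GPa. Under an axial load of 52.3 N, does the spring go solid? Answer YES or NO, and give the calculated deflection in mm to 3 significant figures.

NO, δ = 10.8 mm

k = Gd⁴/(8D³N_a) = (77.9×10³)(6.2⁴)/(8·84.0³·5) = 4.8552 N/mm
N_t = 7; L_s = 6.2·8 = 49.6 mm; δ_solid = L₀ − L_s = 63.1 − 49.6 = 13.5 mm
δ = F/k = 52.3/4.8552 = 10.772 mm
δ < δ_solid → spring does not go solid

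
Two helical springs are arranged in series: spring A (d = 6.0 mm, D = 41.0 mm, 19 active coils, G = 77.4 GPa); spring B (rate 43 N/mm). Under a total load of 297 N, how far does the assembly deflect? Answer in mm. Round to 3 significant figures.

k_A = Gd⁴/(8D³N_a) = (77.4×10³)(6.0⁴)/(8·41.0³·19) = 9.5753 N/mm
Series: 1/k_eq = 1/9.5753 + 1/43 = 0.12769; k_eq = 7.8314 N/mm
δ = F/k_eq = 297/7.8314 = 37.924 mm

37.9 mm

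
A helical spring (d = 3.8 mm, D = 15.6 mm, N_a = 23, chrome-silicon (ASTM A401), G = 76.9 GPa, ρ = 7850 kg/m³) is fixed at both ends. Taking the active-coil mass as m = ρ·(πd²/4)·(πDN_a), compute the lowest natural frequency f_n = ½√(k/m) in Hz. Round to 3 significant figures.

k = Gd⁴/(8D³N_a) = (76.9×10³)(3.8⁴)/(8·15.6³·23) = 22.955 N/mm = 22955 N/m
Wire length L = πDN_a = π·15.6·23 = 1127.2 mm
m = ρ·(πd²/4)·L = 7850 × 11.341×10⁻⁶ m² × 1.1272 m = 0.10035 kg
f_n = ½√(k/m) = 0.5·√(22955/0.10035) = 0.5·√(2.2874e+05) = 239.13 Hz

239 Hz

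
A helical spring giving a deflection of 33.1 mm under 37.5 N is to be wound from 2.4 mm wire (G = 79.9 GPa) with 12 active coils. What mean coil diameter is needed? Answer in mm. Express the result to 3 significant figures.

29.0 mm

Required rate k = F/δ = 37.5/33.1 = 1.1329 N/mm
D = (Gd⁴/(8N_a·k))^(1/3) = (79.9×10³·2.4⁴/(8·12·1.1329))^(1/3)
  = (24373.5)^(1/3) = 28.9938 mm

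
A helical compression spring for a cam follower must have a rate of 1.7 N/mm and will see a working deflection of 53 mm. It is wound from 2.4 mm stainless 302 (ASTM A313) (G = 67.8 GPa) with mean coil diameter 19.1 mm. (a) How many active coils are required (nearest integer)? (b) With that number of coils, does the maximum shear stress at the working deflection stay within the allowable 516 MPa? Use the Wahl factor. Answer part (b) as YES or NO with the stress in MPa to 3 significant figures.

N_a = Gd⁴/(8D³k) = (67.8×10³)(2.4⁴)/(8·19.1³·1.7) = 23.74 → N_a = 24
Actual rate k = Gd⁴/(8D³·24) = 1.6814 N/mm
Working load F = kδ = 1.6814·53 = 89.115 N
C = 19.1/2.4 = 7.9583; K_W = (4C−1)/(4C−4)+0.615/C = 1.1851
τ_max = K_W·8FD/(πd³) = 1.1851·313.54 = 371.56 MPa
τ_max ≤ 516 MPa → acceptable

(a) 24 coils; (b) YES, τ_max = 372 MPa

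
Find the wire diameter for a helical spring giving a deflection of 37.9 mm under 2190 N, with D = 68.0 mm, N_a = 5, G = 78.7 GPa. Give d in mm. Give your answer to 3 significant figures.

9.80 mm

Required rate k = F/δ = 2190/37.9 = 57.784 N/mm
d = (8D³N_a·k / G)^(1/4) = (8·68.0³·5·57.784 / (78.7×10³))^0.25
  = (9234.6)^0.25 = 9.8029 mm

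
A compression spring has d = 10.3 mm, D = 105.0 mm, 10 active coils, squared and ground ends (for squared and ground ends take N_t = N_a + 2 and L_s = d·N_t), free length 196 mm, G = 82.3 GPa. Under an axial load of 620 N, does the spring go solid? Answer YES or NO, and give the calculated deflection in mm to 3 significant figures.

k = Gd⁴/(8D³N_a) = (82.3×10³)(10.3⁴)/(8·105.0³·10) = 10.002 N/mm
N_t = 12; L_s = 10.3·12 = 123.6 mm; δ_solid = L₀ − L_s = 196 − 123.6 = 72.4 mm
δ = F/k = 620/10.002 = 61.987 mm
δ < δ_solid → spring does not go solid

NO, δ = 62.0 mm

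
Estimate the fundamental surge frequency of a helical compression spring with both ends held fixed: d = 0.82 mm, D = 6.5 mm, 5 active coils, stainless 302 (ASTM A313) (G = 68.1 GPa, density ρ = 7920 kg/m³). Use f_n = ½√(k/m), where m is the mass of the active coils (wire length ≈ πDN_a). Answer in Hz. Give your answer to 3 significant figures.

1280 Hz

k = Gd⁴/(8D³N_a) = (68.1×10³)(0.82⁴)/(8·6.5³·5) = 2.8029 N/mm = 2802.9 N/m
Wire length L = πDN_a = π·6.5·5 = 102.1 mm
m = ρ·(πd²/4)·L = 7920 × 0.5281×10⁻⁶ m² × 0.1021 m = 0.00042705 kg
f_n = ½√(k/m) = 0.5·√(2802.9/0.00042705) = 0.5·√(6.5634e+06) = 1281 Hz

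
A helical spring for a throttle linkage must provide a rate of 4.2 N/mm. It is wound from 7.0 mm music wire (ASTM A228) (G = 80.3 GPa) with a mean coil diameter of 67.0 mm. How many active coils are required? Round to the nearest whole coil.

N_a = Gd⁴/(8D³k) = (80.3×10³ × 7.0⁴)/(8 × 67.0³ × 4.2)
    = 1.928e+08 / 1.01056e+07 = 19.08 → 19 coils

19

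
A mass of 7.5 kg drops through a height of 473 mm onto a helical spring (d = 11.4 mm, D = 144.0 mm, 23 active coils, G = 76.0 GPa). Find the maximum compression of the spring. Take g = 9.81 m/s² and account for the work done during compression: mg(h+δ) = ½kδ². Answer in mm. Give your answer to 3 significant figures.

k = Gd⁴/(8D³N_a) = (76.0×10³)(11.4⁴)/(8·144.0³·23) = 2.3363 N/mm
W = mg = 7.5 × 9.81 = 73.575 N
½kδ² − Wδ − Wh = 0 → δ = (W + √(W² + 2kWh))/k
δ = (73.575 + √(5413.3 + 162611))/2.3363 = (73.575 + 409.91)/2.3363 = 206.94 mm

207 mm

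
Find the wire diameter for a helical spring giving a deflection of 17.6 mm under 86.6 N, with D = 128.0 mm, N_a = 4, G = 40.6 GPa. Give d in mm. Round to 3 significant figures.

9.50 mm

Required rate k = F/δ = 86.6/17.6 = 4.9205 N/mm
d = (8D³N_a·k / G)^(1/4) = (8·128.0³·4·4.9205 / (40.6×10³))^0.25
  = (8133.2)^0.25 = 9.4965 mm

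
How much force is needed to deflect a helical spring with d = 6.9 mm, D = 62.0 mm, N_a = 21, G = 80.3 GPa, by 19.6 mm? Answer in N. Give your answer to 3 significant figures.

89.1 N

k = Gd⁴/(8D³N_a) = (80.3×10³)(6.9⁴)/(8·62.0³·21) = 4.546 N/mm
F = k·δ = 4.546 × 19.6 = 89.101 N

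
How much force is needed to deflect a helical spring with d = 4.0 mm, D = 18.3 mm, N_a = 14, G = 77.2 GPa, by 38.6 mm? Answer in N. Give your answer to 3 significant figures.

k = Gd⁴/(8D³N_a) = (77.2×10³)(4.0⁴)/(8·18.3³·14) = 28.793 N/mm
F = k·δ = 28.793 × 38.6 = 1111.4 N

1110 N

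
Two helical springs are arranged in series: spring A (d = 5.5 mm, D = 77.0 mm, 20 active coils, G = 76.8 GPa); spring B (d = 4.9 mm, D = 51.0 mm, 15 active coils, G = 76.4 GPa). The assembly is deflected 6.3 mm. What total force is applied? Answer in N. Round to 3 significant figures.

4.50 N

k_A = Gd⁴/(8D³N_a) = (76.8×10³)(5.5⁴)/(8·77.0³·20) = 0.9621 N/mm
k_B = Gd⁴/(8D³N_a) = (76.4×10³)(4.9⁴)/(8·51.0³·15) = 2.7669 N/mm
Series: 1/k_eq = 1/0.9621 + 1/2.7669 = 1.4008; k_eq = 0.71387 N/mm
F = k_eq·δ = 0.71387·6.3 = 4.4974 N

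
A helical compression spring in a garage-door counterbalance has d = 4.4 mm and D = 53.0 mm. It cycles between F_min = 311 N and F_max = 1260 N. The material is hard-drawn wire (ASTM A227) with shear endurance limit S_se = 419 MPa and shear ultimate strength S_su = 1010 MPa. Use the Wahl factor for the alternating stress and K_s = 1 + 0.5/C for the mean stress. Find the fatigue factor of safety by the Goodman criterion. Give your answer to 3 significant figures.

C = D/d = 53.0/4.4 = 12.0455; K_W = (4C−1)/(4C−4)+0.615/C = 1.1190; K_s = 1+0.5/C = 1.0415
F_a = (F_max−F_min)/2 = 474.5 N; F_m = (F_max+F_min)/2 = 785.5 N
τ_a = K_W·8F_aD/(πd³) = 1.1190 × 751.79 = 841.22 MPa
τ_m = K_s·8F_mD/(πd³) = 1.0415 × 1244.5 = 1296.2 MPa
Goodman: 1/n_f = τ_a/S_se + τ_m/S_su = 841.22/419 + 1296.2/1010 = 2.00768 + 1.28335 = 3.291
n_f = 1/3.291 = 0.3039

0.304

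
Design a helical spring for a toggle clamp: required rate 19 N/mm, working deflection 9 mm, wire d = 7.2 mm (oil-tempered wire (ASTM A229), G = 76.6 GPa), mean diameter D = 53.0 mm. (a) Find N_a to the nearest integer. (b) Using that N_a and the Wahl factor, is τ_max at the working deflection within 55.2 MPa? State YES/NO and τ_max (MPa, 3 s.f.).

(a) 9 coils; (b) NO, τ_max = 75.1 MPa

N_a = Gd⁴/(8D³k) = (76.6×10³)(7.2⁴)/(8·53.0³·19) = 9.097 → N_a = 9
Actual rate k = Gd⁴/(8D³·9) = 19.204 N/mm
Working load F = kδ = 19.204·9 = 172.84 N
C = 53.0/7.2 = 7.3611; K_W = (4C−1)/(4C−4)+0.615/C = 1.2015
τ_max = K_W·8FD/(πd³) = 1.2015·62.497 = 75.087 MPa
τ_max > 55.2 MPa → exceeds allowable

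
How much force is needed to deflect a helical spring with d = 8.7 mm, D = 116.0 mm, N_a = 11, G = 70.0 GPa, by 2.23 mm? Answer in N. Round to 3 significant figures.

6.51 N

k = Gd⁴/(8D³N_a) = (70.0×10³)(8.7⁴)/(8·116.0³·11) = 2.9196 N/mm
F = k·δ = 2.9196 × 2.23 = 6.5106 N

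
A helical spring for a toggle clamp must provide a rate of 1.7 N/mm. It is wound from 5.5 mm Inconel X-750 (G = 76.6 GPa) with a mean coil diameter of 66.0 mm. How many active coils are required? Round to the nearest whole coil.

N_a = Gd⁴/(8D³k) = (76.6×10³ × 5.5⁴)/(8 × 66.0³ × 1.7)
    = 7.00938e+07 / 3.90995e+06 = 17.93 → 18 coils

18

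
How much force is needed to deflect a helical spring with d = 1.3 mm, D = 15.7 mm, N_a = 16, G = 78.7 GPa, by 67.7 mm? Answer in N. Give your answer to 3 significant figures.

30.7 N

k = Gd⁴/(8D³N_a) = (78.7×10³)(1.3⁴)/(8·15.7³·16) = 0.45377 N/mm
F = k·δ = 0.45377 × 67.7 = 30.72 N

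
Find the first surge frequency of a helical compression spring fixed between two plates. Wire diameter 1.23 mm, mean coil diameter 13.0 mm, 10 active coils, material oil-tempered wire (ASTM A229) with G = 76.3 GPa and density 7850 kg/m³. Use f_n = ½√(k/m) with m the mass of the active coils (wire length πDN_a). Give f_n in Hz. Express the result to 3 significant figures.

255 Hz

k = Gd⁴/(8D³N_a) = (76.3×10³)(1.23⁴)/(8·13.0³·10) = 0.99363 N/mm = 993.63 N/m
Wire length L = πDN_a = π·13.0·10 = 408.41 mm
m = ρ·(πd²/4)·L = 7850 × 1.1882×10⁻⁶ m² × 0.40841 m = 0.0038095 kg
f_n = ½√(k/m) = 0.5·√(993.63/0.0038095) = 0.5·√(2.6083e+05) = 255.36 Hz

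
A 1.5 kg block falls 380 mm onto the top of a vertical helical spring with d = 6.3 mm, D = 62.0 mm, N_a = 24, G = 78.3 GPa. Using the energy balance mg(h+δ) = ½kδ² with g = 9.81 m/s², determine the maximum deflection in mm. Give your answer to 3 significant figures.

k = Gd⁴/(8D³N_a) = (78.3×10³)(6.3⁴)/(8·62.0³·24) = 2.6956 N/mm
W = mg = 1.5 × 9.81 = 14.715 N
½kδ² − Wδ − Wh = 0 → δ = (W + √(W² + 2kWh))/k
δ = (14.715 + √(216.53 + 30145.4))/2.6956 = (14.715 + 174.25)/2.6956 = 70.101 mm

70.1 mm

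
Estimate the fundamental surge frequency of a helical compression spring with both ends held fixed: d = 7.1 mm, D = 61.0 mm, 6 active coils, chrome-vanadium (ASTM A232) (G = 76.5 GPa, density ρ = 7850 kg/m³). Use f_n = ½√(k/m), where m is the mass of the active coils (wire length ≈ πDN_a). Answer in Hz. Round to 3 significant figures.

112 Hz

k = Gd⁴/(8D³N_a) = (76.5×10³)(7.1⁴)/(8·61.0³·6) = 17.843 N/mm = 17843 N/m
Wire length L = πDN_a = π·61.0·6 = 1149.8 mm
m = ρ·(πd²/4)·L = 7850 × 39.592×10⁻⁶ m² × 1.1498 m = 0.35736 kg
f_n = ½√(k/m) = 0.5·√(17843/0.35736) = 0.5·√(49929) = 111.72 Hz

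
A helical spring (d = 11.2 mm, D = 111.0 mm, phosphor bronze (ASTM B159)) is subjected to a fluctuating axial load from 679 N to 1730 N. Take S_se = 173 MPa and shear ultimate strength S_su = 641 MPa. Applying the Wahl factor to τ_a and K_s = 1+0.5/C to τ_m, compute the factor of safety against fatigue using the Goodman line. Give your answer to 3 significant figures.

0.911

C = D/d = 111.0/11.2 = 9.9107; K_W = (4C−1)/(4C−4)+0.615/C = 1.1462; K_s = 1+0.5/C = 1.0505
F_a = (F_max−F_min)/2 = 525.5 N; F_m = (F_max+F_min)/2 = 1204.5 N
τ_a = K_W·8F_aD/(πd³) = 1.1462 × 105.73 = 121.19 MPa
τ_m = K_s·8F_mD/(πd³) = 1.0505 × 242.33 = 254.56 MPa
Goodman: 1/n_f = τ_a/S_se + τ_m/S_su = 121.19/173 + 254.56/641 = 0.70049 + 0.39713 = 1.0976
n_f = 1/1.0976 = 0.9111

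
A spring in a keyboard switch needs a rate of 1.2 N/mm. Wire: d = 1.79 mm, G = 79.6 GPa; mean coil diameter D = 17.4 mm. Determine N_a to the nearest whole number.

16

N_a = Gd⁴/(8D³k) = (79.6×10³ × 1.79⁴)/(8 × 17.4³ × 1.2)
    = 817194 / 50573 = 16.16 → 16 coils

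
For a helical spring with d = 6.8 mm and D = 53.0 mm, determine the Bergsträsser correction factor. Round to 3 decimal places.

1.177

C = D/d = 53.0/6.8 = 7.7941
K_B = (4C+2)/(4C−3) = 33.176/28.176 = 1.1775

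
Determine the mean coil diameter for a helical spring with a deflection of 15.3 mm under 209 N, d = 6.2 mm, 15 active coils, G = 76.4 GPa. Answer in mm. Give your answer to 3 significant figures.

Required rate k = F/δ = 209/15.3 = 13.66 N/mm
D = (Gd⁴/(8N_a·k))^(1/3) = (76.4×10³·6.2⁴/(8·15·13.66))^(1/3)
  = (68869)^(1/3) = 40.9897 mm

41.0 mm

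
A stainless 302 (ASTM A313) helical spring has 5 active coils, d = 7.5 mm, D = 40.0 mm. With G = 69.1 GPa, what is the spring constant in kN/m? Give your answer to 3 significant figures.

k = Gd⁴/(8D³N_a) = (69.1×10³ × 7.5⁴) / (8 × 40.0³ × 5)
  = 2.18637e+08 / 2.56e+06 = 85.405 N/mm

85.4 kN/m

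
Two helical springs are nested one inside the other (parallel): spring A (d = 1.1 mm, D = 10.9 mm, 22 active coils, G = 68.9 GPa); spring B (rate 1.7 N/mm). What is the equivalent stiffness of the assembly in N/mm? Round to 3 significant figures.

k_A = Gd⁴/(8D³N_a) = (68.9×10³)(1.1⁴)/(8·10.9³·22) = 0.44259 N/mm
Parallel: k_eq = 0.44259 + 1.7 = 2.1426 N/mm

2.14 N/mm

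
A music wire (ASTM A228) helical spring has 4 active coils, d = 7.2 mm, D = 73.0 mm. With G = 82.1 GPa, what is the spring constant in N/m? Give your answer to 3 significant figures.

k = Gd⁴/(8D³N_a) = (82.1×10³ × 7.2⁴) / (8 × 73.0³ × 4)
  = 2.20634e+08 / 1.24485e+07 = 17.724 N/mm = 17724 N/m

17700 N/m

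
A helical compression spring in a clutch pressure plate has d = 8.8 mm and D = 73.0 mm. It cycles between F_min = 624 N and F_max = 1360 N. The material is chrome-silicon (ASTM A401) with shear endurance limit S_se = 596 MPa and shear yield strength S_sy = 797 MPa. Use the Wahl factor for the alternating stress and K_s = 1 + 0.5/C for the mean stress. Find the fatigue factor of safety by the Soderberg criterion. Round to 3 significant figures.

C = D/d = 73.0/8.8 = 8.2955; K_W = (4C−1)/(4C−4)+0.615/C = 1.1769; K_s = 1+0.5/C = 1.0603
F_a = (F_max−F_min)/2 = 368 N; F_m = (F_max+F_min)/2 = 992 N
τ_a = K_W·8F_aD/(πd³) = 1.1769 × 100.38 = 118.15 MPa
τ_m = K_s·8F_mD/(πd³) = 1.0603 × 270.6 = 286.91 MPa
Soderberg: 1/n_f = τ_a/S_se + τ_m/S_sy = 118.15/596 + 286.91/797 = 0.19823 + 0.35999 = 0.55822
n_f = 1/0.55822 = 1.791

1.79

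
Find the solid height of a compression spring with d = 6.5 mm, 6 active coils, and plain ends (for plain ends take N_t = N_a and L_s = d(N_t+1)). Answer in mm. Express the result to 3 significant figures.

45.5 mm

plain ends: N_t = N_a = 6
L_s = d·(N_t+1) = 6.5 × 7 = 45.5 mm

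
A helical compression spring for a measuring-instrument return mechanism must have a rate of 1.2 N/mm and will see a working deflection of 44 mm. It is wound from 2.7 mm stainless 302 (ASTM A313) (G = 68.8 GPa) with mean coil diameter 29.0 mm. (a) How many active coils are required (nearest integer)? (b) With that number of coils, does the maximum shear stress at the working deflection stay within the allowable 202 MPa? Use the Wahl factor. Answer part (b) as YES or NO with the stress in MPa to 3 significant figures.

N_a = Gd⁴/(8D³k) = (68.8×10³)(2.7⁴)/(8·29.0³·1.2) = 15.62 → N_a = 16
Actual rate k = Gd⁴/(8D³·16) = 1.1712 N/mm
Working load F = kδ = 1.1712·44 = 51.534 N
C = 29.0/2.7 = 10.7407; K_W = (4C−1)/(4C−4)+0.615/C = 1.1343
τ_max = K_W·8FD/(πd³) = 1.1343·193.35 = 219.31 MPa
τ_max > 202 MPa → exceeds allowable

(a) 16 coils; (b) NO, τ_max = 219 MPa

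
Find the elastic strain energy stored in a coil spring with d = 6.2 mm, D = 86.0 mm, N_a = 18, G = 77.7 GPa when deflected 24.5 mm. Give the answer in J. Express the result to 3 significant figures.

0.376 J

k = Gd⁴/(8D³N_a) = (77.7×10³)(6.2⁴)/(8·86.0³·18) = 1.2535 N/mm
U = ½kδ² = 0.5 × 1.2535 × 24.5² = 376.21 N·mm = 0.37621 J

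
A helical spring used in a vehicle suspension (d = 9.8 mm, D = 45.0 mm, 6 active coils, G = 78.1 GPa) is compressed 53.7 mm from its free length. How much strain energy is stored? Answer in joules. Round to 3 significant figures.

237 J

k = Gd⁴/(8D³N_a) = (78.1×10³)(9.8⁴)/(8·45.0³·6) = 164.69 N/mm
U = ½kδ² = 0.5 × 164.69 × 53.7² = 2.3746e+05 N·mm = 237.46 J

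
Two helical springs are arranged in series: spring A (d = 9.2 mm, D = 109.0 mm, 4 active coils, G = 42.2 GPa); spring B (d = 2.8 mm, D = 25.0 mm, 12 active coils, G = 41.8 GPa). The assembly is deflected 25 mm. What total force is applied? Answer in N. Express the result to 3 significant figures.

k_A = Gd⁴/(8D³N_a) = (42.2×10³)(9.2⁴)/(8·109.0³·4) = 7.2952 N/mm
k_B = Gd⁴/(8D³N_a) = (41.8×10³)(2.8⁴)/(8·25.0³·12) = 1.7128 N/mm
Series: 1/k_eq = 1/7.2952 + 1/1.7128 = 0.7209; k_eq = 1.3871 N/mm
F = k_eq·δ = 1.3871·25 = 34.679 N

34.7 N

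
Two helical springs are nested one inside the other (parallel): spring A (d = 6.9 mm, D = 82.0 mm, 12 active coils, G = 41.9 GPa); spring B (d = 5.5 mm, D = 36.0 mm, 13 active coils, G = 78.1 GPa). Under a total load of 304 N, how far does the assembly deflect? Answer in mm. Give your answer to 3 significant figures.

k_A = Gd⁴/(8D³N_a) = (41.9×10³)(6.9⁴)/(8·82.0³·12) = 1.7943 N/mm
k_B = Gd⁴/(8D³N_a) = (78.1×10³)(5.5⁴)/(8·36.0³·13) = 14.729 N/mm
Parallel: k_eq = 1.7943 + 14.729 = 16.523 N/mm
δ = F/k_eq = 304/16.523 = 18.399 mm

18.4 mm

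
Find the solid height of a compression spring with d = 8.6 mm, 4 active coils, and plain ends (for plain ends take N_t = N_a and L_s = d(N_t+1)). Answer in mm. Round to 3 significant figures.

43.0 mm

plain ends: N_t = N_a = 4
L_s = d·(N_t+1) = 8.6 × 5 = 43 mm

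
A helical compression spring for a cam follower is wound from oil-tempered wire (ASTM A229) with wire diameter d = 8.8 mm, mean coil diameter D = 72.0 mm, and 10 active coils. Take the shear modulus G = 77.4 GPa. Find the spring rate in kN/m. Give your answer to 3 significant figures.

15.5 kN/m

k = Gd⁴/(8D³N_a) = (77.4×10³ × 8.8⁴) / (8 × 72.0³ × 10)
  = 4.64164e+08 / 2.98598e+07 = 15.545 N/mm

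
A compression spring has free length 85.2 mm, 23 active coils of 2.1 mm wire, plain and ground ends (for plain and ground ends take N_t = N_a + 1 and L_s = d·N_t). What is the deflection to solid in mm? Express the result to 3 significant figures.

34.8 mm

N_t = 24; L_s = 2.1·24 = 50.4 mm
δ_solid = L₀ − L_s = 85.2 − 50.4 = 34.8 mm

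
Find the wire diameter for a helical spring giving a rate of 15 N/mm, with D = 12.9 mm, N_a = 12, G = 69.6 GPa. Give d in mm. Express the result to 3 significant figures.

2.58 mm

d = (8D³N_a·k / G)^(1/4) = (8·12.9³·12·15 / (69.6×10³))^0.25
  = (44.414)^0.25 = 2.5816 mm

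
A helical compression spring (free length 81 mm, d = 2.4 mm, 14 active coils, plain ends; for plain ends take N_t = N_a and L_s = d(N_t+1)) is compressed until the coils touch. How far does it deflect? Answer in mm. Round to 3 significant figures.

N_t = 14; L_s = 2.4·15 = 36 mm
δ_solid = L₀ − L_s = 81 − 36 = 45 mm

45.0 mm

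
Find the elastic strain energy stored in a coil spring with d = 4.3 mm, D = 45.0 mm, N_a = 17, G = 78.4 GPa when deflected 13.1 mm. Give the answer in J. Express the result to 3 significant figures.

k = Gd⁴/(8D³N_a) = (78.4×10³)(4.3⁴)/(8·45.0³·17) = 2.1628 N/mm
U = ½kδ² = 0.5 × 2.1628 × 13.1² = 185.58 N·mm = 0.18558 J

0.186 J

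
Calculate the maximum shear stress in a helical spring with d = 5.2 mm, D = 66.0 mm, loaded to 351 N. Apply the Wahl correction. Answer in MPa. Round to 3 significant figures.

467 MPa

Spring index C = D/d = 66.0/5.2 = 12.6923
K_W = (4C−1)/(4C−4) + 0.615/C = 49.769/46.769 + 0.0485 = 1.1126
τ₀ = 8FD/(πd³) = 8·351·66.0/(π·5.2³) = 185328/441.73 = 419.55 MPa
τ_max = K·τ₀ = 1.1126 × 419.55 = 466.79 MPa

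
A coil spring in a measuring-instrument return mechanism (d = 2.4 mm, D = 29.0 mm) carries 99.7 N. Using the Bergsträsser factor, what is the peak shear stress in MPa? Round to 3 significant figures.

Spring index C = D/d = 29.0/2.4 = 12.0833
K_B = (4C+2)/(4C−3) = 50.333/45.333 = 1.1103
τ₀ = 8FD/(πd³) = 8·99.7·29.0/(π·2.4³) = 23130.4/43.429 = 532.6 MPa
τ_max = K·τ₀ = 1.1103 × 532.6 = 591.34 MPa

591 MPa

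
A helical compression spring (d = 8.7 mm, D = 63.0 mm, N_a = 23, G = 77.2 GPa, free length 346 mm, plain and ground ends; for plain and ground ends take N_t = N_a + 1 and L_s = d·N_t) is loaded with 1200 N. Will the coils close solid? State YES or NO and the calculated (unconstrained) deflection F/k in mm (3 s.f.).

NO, δ = 125 mm

k = Gd⁴/(8D³N_a) = (77.2×10³)(8.7⁴)/(8·63.0³·23) = 9.6129 N/mm
N_t = 24; L_s = 8.7·24 = 208.8 mm; δ_solid = L₀ − L_s = 346 − 208.8 = 137.2 mm
δ = F/k = 1200/9.6129 = 124.83 mm
δ < δ_solid → spring does not go solid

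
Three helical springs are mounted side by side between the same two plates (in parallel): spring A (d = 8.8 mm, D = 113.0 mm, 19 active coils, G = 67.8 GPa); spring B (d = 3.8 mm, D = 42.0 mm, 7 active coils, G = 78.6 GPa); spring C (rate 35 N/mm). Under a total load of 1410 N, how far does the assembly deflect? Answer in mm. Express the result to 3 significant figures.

k_A = Gd⁴/(8D³N_a) = (67.8×10³)(8.8⁴)/(8·113.0³·19) = 1.8539 N/mm
k_B = Gd⁴/(8D³N_a) = (78.6×10³)(3.8⁴)/(8·42.0³·7) = 3.9502 N/mm
Parallel: k_eq = 1.8539 + 3.9502 + 35 = 40.804 N/mm
δ = F/k_eq = 1410/40.804 = 34.555 mm

34.6 mm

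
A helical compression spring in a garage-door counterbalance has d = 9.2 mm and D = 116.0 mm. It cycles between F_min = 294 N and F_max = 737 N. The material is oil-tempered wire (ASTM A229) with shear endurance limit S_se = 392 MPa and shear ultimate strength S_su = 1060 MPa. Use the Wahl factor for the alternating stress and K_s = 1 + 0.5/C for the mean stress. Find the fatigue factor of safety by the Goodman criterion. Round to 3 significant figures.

2.32

C = D/d = 116.0/9.2 = 12.6087; K_W = (4C−1)/(4C−4)+0.615/C = 1.1134; K_s = 1+0.5/C = 1.0397
F_a = (F_max−F_min)/2 = 221.5 N; F_m = (F_max+F_min)/2 = 515.5 N
τ_a = K_W·8F_aD/(πd³) = 1.1134 × 84.025 = 93.552 MPa
τ_m = K_s·8F_mD/(πd³) = 1.0397 × 195.55 = 203.31 MPa
Goodman: 1/n_f = τ_a/S_se + τ_m/S_su = 93.552/392 + 203.31/1060 = 0.23865 + 0.19180 = 0.43045
n_f = 1/0.43045 = 2.323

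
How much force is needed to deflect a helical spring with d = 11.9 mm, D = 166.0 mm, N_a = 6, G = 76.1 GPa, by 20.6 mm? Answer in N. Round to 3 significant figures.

143 N

k = Gd⁴/(8D³N_a) = (76.1×10³)(11.9⁴)/(8·166.0³·6) = 6.9504 N/mm
F = k·δ = 6.9504 × 20.6 = 143.18 N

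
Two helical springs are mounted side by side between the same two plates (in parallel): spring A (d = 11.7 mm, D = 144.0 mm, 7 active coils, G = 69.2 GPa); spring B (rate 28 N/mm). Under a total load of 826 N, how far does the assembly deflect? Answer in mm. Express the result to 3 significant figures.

23.1 mm

k_A = Gd⁴/(8D³N_a) = (69.2×10³)(11.7⁴)/(8·144.0³·7) = 7.7549 N/mm
Parallel: k_eq = 7.7549 + 28 = 35.755 N/mm
δ = F/k_eq = 826/35.755 = 23.102 mm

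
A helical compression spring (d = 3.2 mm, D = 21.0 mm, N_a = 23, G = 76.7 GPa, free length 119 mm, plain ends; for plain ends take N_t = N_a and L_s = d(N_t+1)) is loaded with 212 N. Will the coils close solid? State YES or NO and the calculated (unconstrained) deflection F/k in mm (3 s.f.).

k = Gd⁴/(8D³N_a) = (76.7×10³)(3.2⁴)/(8·21.0³·23) = 4.7198 N/mm
N_t = 23; L_s = 3.2·24 = 76.8 mm; δ_solid = L₀ − L_s = 119 − 76.8 = 42.2 mm
δ = F/k = 212/4.7198 = 44.918 mm
δ ≥ δ_solid → spring goes solid

YES, δ = 44.9 mm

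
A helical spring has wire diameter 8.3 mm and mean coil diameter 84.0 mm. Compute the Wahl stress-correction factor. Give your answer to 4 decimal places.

C = D/d = 84.0/8.3 = 10.1205
K_W = (4C−1)/(4C−4) + 0.615/C = 39.482/36.482 + 0.0608 = 1.1430

1.1430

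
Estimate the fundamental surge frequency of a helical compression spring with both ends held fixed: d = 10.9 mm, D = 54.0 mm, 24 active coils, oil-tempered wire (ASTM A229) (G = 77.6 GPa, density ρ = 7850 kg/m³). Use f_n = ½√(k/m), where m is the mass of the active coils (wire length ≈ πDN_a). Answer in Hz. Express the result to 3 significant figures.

55.1 Hz

k = Gd⁴/(8D³N_a) = (77.6×10³)(10.9⁴)/(8·54.0³·24) = 36.231 N/mm = 36231 N/m
Wire length L = πDN_a = π·54.0·24 = 4071.5 mm
m = ρ·(πd²/4)·L = 7850 × 93.313×10⁻⁶ m² × 4.0715 m = 2.9824 kg
f_n = ½√(k/m) = 0.5·√(36231/2.9824) = 0.5·√(12148) = 55.11 Hz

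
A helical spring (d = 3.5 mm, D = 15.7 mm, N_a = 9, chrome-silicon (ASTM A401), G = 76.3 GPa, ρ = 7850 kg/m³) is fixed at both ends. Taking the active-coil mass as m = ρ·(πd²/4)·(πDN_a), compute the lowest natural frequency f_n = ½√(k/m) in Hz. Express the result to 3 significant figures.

k = Gd⁴/(8D³N_a) = (76.3×10³)(3.5⁴)/(8·15.7³·9) = 41.093 N/mm = 41093 N/m
Wire length L = πDN_a = π·15.7·9 = 443.91 mm
m = ρ·(πd²/4)·L = 7850 × 9.6211×10⁻⁶ m² × 0.44391 m = 0.033526 kg
f_n = ½√(k/m) = 0.5·√(41093/0.033526) = 0.5·√(1.2257e+06) = 553.55 Hz

554 Hz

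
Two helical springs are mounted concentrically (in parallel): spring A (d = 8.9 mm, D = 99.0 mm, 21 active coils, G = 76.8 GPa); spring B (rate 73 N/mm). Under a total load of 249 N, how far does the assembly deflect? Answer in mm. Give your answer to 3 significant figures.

k_A = Gd⁴/(8D³N_a) = (76.8×10³)(8.9⁴)/(8·99.0³·21) = 2.956 N/mm
Parallel: k_eq = 2.956 + 73 = 75.956 N/mm
δ = F/k_eq = 249/75.956 = 3.2782 mm

3.28 mm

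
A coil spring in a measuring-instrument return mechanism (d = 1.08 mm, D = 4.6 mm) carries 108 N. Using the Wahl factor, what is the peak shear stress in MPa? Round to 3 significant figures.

1380 MPa

Spring index C = D/d = 4.6/1.08 = 4.2593
K_W = (4C−1)/(4C−4) + 0.615/C = 16.037/13.037 + 0.1444 = 1.3745
τ₀ = 8FD/(πd³) = 8·108·4.6/(π·1.08³) = 3974.4/3.9575 = 1004.3 MPa
τ_max = K·τ₀ = 1.3745 × 1004.3 = 1380.4 MPa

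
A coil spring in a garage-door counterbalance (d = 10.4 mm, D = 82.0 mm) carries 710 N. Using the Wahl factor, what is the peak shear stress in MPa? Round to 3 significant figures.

156 MPa

Spring index C = D/d = 82.0/10.4 = 7.8846
K_W = (4C−1)/(4C−4) + 0.615/C = 30.538/27.538 + 0.0780 = 1.1869
τ₀ = 8FD/(πd³) = 8·710·82.0/(π·10.4³) = 465760/3533.9 = 131.8 MPa
τ_max = K·τ₀ = 1.1869 × 131.8 = 156.44 MPa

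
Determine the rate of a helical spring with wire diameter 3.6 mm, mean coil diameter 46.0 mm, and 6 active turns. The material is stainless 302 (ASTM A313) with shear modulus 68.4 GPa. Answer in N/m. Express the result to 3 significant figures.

2460 N/m

k = Gd⁴/(8D³N_a) = (68.4×10³ × 3.6⁴) / (8 × 46.0³ × 6)
  = 1.14886e+07 / 4.67213e+06 = 2.459 N/mm = 2459 N/m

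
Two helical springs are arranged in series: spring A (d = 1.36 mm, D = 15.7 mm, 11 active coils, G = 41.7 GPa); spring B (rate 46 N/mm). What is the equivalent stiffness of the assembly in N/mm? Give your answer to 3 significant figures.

0.415 N/mm

k_A = Gd⁴/(8D³N_a) = (41.7×10³)(1.36⁴)/(8·15.7³·11) = 0.4189 N/mm
Series: 1/k_eq = 1/0.4189 + 1/46 = 2.4089; k_eq = 0.41512 N/mm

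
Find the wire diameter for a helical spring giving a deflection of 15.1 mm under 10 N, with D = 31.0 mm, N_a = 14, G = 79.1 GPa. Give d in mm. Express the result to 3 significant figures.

Required rate k = F/δ = 10/15.1 = 0.66225 N/mm
d = (8D³N_a·k / G)^(1/4) = (8·31.0³·14·0.66225 / (79.1×10³))^0.25
  = (27.935)^0.25 = 2.2990 mm

2.30 mm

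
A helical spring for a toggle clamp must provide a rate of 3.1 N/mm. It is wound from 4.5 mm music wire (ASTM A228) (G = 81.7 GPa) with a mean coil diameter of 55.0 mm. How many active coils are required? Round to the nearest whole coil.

N_a = Gd⁴/(8D³k) = (81.7×10³ × 4.5⁴)/(8 × 55.0³ × 3.1)
    = 3.35021e+07 / 4.1261e+06 = 8.12 → 8 coils

8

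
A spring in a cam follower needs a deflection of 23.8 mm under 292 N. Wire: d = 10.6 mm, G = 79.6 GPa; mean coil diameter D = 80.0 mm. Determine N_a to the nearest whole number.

20

Required rate k = F/δ = 292/23.8 = 12.269 N/mm
N_a = Gd⁴/(8D³k) = (79.6×10³ × 10.6⁴)/(8 × 80.0³ × 12.269)
    = 1.00493e+09 / 5.02534e+07 = 20 → 20 coils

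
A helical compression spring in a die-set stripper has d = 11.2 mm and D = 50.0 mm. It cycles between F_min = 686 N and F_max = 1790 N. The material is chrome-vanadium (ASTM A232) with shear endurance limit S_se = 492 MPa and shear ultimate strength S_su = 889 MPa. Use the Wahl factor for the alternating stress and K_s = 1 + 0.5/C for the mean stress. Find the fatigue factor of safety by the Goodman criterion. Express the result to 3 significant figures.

C = D/d = 50.0/11.2 = 4.4643; K_W = (4C−1)/(4C−4)+0.615/C = 1.3543; K_s = 1+0.5/C = 1.1120
F_a = (F_max−F_min)/2 = 552 N; F_m = (F_max+F_min)/2 = 1238 N
τ_a = K_W·8F_aD/(πd³) = 1.3543 × 50.026 = 67.748 MPa
τ_m = K_s·8F_mD/(πd³) = 1.1120 × 112.2 = 124.76 MPa
Goodman: 1/n_f = τ_a/S_se + τ_m/S_su = 67.748/492 + 124.76/889 = 0.13770 + 0.14034 = 0.27804
n_f = 1/0.27804 = 3.597

3.60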